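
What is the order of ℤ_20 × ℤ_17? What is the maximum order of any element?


|ℤ_20 × ℤ_17| = 20 × 17 = 340
Max element order = lcm(20,17) = 340
Cyclic? Yes (gcd=1)

|ℤ_20×ℤ_17| = 340, max element order = 340


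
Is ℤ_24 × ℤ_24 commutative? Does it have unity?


Direct product ring; commutative with unity (1,1); but (1,0)·(0,1) = (0,0) gives zero divisors, so not an integral domain
Commutative: Yes
Integral domain: No
Has unity: Yes

ℤ_24 × ℤ_24: Commutative=Yes, Unity=Yes


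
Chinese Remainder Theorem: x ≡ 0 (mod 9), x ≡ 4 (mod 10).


m₁ = 9, m₂ = 10, gcd = 1, so CRT applies. M = m₁·m₂ = 90
Let M₁ = M/m₁ = 10, M₂ = M/m₂ = 9
Find y₁ ≡ M₁⁻¹ (mod m₁): 10⁻¹ ≡ 1 (mod 9)
Find y₂ ≡ M₂⁻¹ (mod m₂): 9⁻¹ ≡ 9 (mod 10)
x = a₁·M₁·y₁ + a₂·M₂·y₂ = 0·10·1 + 4·9·9 = 324
Reduce mod 90: x ≡ 54
Check: 54 mod 9 = 0 ✓, 54 mod 10 = 4 ✓

x ≡ 54 (mod 90)


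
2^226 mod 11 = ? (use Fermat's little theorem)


Fermat's little theorem: if p is prime and gcd(a,p)=1, then a^(p-1) ≡ 1 (mod p)
p = 11 is prime, gcd(2,11) = 1
Reduce exponent: 226 mod 10 = 6
So 2^226 ≡ 2^6 (mod 11)
2^6 mod 11 = 9

2^226 ≡ 9 (mod 11)


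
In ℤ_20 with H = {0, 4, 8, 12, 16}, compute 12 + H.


12 + H = {12 + h (mod 20) : h ∈ H}
12+0=12, 12+4=16, 12+8=0, 12+12=4, 12+16=8
12 + H = {0, 4, 8, 12, 16} = 0 + H

12 + H = {0, 4, 8, 12, 16}


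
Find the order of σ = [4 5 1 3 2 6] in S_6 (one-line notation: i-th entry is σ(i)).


Cycle decomposition: (1 4 3) (2 5)
Cycle lengths: 3, 2
Order = lcm(3, 2) = 6

ord(σ) = 6


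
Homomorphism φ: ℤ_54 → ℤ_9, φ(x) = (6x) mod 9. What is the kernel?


Kernel = preimage of identity
ker(φ) = {x ∈ ℤ_54 : 6x ≡ 0 (mod 9)}. Since 9 | 54, φ is well-defined. The kernel is the cyclic subgroup ⟨3⟩ of ℤ_54 (order 18), i.e. {0, 3, 6, 9, 12, 15, 18, 21, 24, 27, 30, 33, 36, 39, 42, 45, 48, 51}

ker(φ) = {0, 3, 6, 9, 12, 15, 18, 21, 24, 27, 30, 33, 36, 39, 42, 45, 48, 51}


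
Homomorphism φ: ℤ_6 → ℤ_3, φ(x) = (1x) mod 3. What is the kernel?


Kernel = preimage of identity
ker(φ) = {x ∈ ℤ_6 : 1x ≡ 0 (mod 3)}. Since 3 | 6, φ is well-defined. The kernel is the cyclic subgroup ⟨3⟩ of ℤ_6 (order 2), i.e. {0, 3}

ker(φ) = {0, 3}


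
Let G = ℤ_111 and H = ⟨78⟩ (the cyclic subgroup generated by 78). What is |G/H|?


|⟨78⟩| = n / gcd(78, 111) = 111 / 3 = 37
H is normal (ℤ_111 is abelian).
|G/H| = |G| / |H| = 111 / 37 = 3

|G/H| = 3


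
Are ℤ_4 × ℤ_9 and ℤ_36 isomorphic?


Comparing ℤ_4 × ℤ_9 and ℤ_36:
gcd(4,9) = 1, so ℤ_4 × ℤ_9 ≅ ℤ_36 (CRT)

Yes, ℤ_4 × ℤ_9 ≅ ℤ_36


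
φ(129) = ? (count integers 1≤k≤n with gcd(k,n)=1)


Factor n: 129 = 3 × 43
φ(n) = n · ∏(1 - 1/p) over distinct primes p | n
φ(129) = 129 · (1 - 1/3) · (1 - 1/43) = 84

φ(129) = 84


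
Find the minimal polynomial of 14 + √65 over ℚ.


Let α = 14 + √65. Then α - 14 = √65, so (α - 14)² = 65, giving α² - 28α + 131 = 0. Degree 2 and α ∉ ℚ, so this is the minimal polynomial.

Minimal polynomial: x² - 28x + 131


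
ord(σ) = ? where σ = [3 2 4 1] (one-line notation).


Cycle decomposition: (1 3 4)
Cycle lengths: 3
Order = lcm(3) = 3

ord(σ) = 3


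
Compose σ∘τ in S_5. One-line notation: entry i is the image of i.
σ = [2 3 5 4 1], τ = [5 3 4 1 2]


σ∘τ: apply τ first, then σ
1 →τ 5 →σ 1
2 →τ 3 →σ 5
3 →τ 4 →σ 4
4 →τ 1 →σ 2
5 →τ 2 →σ 3

σ∘τ = [1 5 4 2 3]


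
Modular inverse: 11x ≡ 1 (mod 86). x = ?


Use the extended Euclidean algorithm to write 1 = 11·s + 86·t; then s mod 86 is the inverse.
Euclidean algorithm:
  11 = 0·86 + 11
  86 = 7·11 + 9
  11 = 1·9 + 2
  9 = 4·2 + 1
  2 = 2·1 + 0
gcd(11,86) = 1
Back-substitution gives: 11·(-39) + 86·(5) = 1
So 11⁻¹ ≡ -39 ≡ 47 (mod 86)
Check: 11 × 47 = 517 ≡ 1 (mod 86) ✓

11⁻¹ ≡ 47 (mod 86)


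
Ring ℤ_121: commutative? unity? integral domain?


ℤ_121 is a commutative ring with unity 1; 121 = 11×11 is composite, so 11·11 ≡ 0 gives zero divisors (not an integral domain)
Commutative: Yes
Integral domain: No
Has unity: Yes

ℤ_121: Commutative=Yes, Unity=Yes


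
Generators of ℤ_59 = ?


g generates ℤ_n iff gcd(g,n) = 1
Prime factors of 59: 59
Generators are g ∈ {1,...,58} not divisible by any of these primes.
Generators: {1, 2, 3, 4, 5, 6, 7, 8, 9, 10, 11, 12, 13, 14, 15, 16, 17, 18, 19, 20, 21, 22, 23, 24, 25, 26, 27, 28, 29, 30, 31, 32, 33, 34, 35, 36, 37, 38, 39, 40, 41, 42, 43, 44, 45, 46, 47, 48, 49, 50, 51, 52, 53, 54, 55, 56, 57, 58}
Number of generators = φ(59) = 58

Generators of ℤ_59 = {1, 2, 3, 4, 5, 6, 7, 8, 9, 10, 11, 12, 13, 14, 15, 16, 17, 18, 19, 20, 21, 22, 23, 24, 25, 26, 27, 28, 29, 30, 31, 32, 33, 34, 35, 36, 37, 38, 39, 40, 41, 42, 43, 44, 45, 46, 47, 48, 49, 50, 51, 52, 53, 54, 55, 56, 57, 58}


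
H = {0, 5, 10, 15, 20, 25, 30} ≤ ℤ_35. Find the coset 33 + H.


33 + H = {33 + h (mod 35) : h ∈ H}
33+0=33, 33+5=3, 33+10=8, 33+15=13, 33+20=18, 33+25=23, 33+30=28
33 + H = {3, 8, 13, 18, 23, 28, 33} = 3 + H

33 + H = {3, 8, 13, 18, 23, 28, 33}


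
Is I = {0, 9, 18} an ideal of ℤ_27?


Check ideal conditions for I = {0, 9, 18} in ℤ_27:
(1) I is an additive subgroup? Yes
(2) For r ∈ ℤ_27 and a ∈ I: r·a ∈ I? Yes

Yes, I is an ideal of ℤ_27


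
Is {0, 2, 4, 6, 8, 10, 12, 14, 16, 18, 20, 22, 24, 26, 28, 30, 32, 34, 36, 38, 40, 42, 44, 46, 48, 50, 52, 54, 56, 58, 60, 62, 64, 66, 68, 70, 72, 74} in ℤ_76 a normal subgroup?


H = {0, 2, 4, 6, 8, 10, 12, 14, 16, 18, 20, 22, 24, 26, 28, 30, 32, 34, 36, 38, 40, 42, 44, 46, 48, 50, 52, 54, 56, 58, 60, 62, 64, 66, 68, 70, 72, 74} in ℤ_76
ℤ_76 is abelian; every subgroup of an abelian group is normal

Yes, normal subgroup


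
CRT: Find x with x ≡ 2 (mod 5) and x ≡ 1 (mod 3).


m₁ = 5, m₂ = 3, gcd = 1, so CRT applies. M = m₁·m₂ = 15
Let M₁ = M/m₁ = 3, M₂ = M/m₂ = 5
Find y₁ ≡ M₁⁻¹ (mod m₁): 3⁻¹ ≡ 2 (mod 5)
Find y₂ ≡ M₂⁻¹ (mod m₂): 5⁻¹ ≡ 2 (mod 3)
x = a₁·M₁·y₁ + a₂·M₂·y₂ = 2·3·2 + 1·5·2 = 22
Reduce mod 15: x ≡ 7
Check: 7 mod 5 = 2 ✓, 7 mod 3 = 1 ✓

x ≡ 7 (mod 15)


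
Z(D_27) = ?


Z(G) = {g ∈ G | gx = xg for all x ∈ G}
For odd n, Z(D_n) = {e}: no nontrivial rotation commutes with all reflections

Z(D_27) = {e}


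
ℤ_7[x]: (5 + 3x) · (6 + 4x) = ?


Expand and collect like terms; reduce coefficients mod 7:
x^0: 5·6 = 30 ≡ 2 (mod 7)
x^1: 5·4 + 3·6 = 38 ≡ 3 (mod 7)
x^2: 3·4 = 12 ≡ 5 (mod 7)
Result: 2 + 3x + 5x^2

f · g = 2 + 3x + 5x^2


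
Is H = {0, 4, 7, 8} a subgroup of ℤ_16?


Subgroup test for H = {0, 4, 7, 8} in (ℤ_16, +):
(1) 0 ∈ H? Yes
(2) Closure: for all a,b ∈ H, (a+b) mod 16 ∈ H? No  [counterexample: 4 + 7 = 11 ∉ H]
(3) Inverses: for all a ∈ H, -a mod 16 ∈ H? No

No, H is not a subgroup of ℤ_16


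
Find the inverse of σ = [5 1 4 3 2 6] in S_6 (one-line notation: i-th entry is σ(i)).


To find σ⁻¹, swap domain and range:
σ(1) = 5 → σ⁻¹(5) = 1
σ(2) = 1 → σ⁻¹(1) = 2
σ(3) = 4 → σ⁻¹(4) = 3
σ(4) = 3 → σ⁻¹(3) = 4
σ(5) = 2 → σ⁻¹(2) = 5
σ(6) = 6 → σ⁻¹(6) = 6

σ⁻¹ = [2 5 4 3 1 6]


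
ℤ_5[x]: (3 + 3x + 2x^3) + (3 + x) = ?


Add coefficients mod 5:
x^0: 3 + 3 = 1 (mod 5)
x^1: 3 + 1 = 4 (mod 5)
x^2: 0 + 0 = 0 (mod 5)
x^3: 2 + 0 = 2 (mod 5)
Result: 1 + 4x + 2x^3

f + g = 1 + 4x + 2x^3


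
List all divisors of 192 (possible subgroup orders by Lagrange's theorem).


Lagrange's theorem: |H| divides |G|
|G| = 192
Divisors of 192: 1, 2, 3, 4, 6, 8, 12, 16, 24, 32, 48, 64, 96, 192

Possible subgroup orders: {1, 2, 3, 4, 6, 8, 12, 16, 24, 32, 48, 64, 96, 192}


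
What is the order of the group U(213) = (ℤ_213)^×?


U(n) is the group of units mod n; |U(n)| = φ(n)
|U(213)| = φ(213) = 140

|U(213) = (ℤ_213)^×| = 140


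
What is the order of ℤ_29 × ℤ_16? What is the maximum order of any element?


|ℤ_29 × ℤ_16| = 29 × 16 = 464
Max element order = lcm(29,16) = 464
Cyclic? Yes (gcd=1)

|ℤ_29×ℤ_16| = 464, max element order = 464


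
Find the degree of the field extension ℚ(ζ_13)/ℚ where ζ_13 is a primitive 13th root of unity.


[ℚ(ζ_n):ℚ] = deg Φ_n(x) = φ(n). Here φ(13) = 12

[ℚ(ζ_13)/ℚ where ζ_13 is a primitive 13th root of unity] = 12


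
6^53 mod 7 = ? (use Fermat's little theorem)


Fermat's little theorem: if p is prime and gcd(a,p)=1, then a^(p-1) ≡ 1 (mod p)
p = 7 is prime, gcd(6,7) = 1
Reduce exponent: 53 mod 6 = 5
So 6^53 ≡ 6^5 (mod 7)
6^5 mod 7 = 6

6^53 ≡ 6 (mod 7)


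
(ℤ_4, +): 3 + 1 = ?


Operation: addition mod 4
3 + 1 = (a + b) mod 4 with a = 3, b = 1

3 + 1 = 0


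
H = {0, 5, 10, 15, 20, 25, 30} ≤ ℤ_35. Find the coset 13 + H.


13 + H = {13 + h (mod 35) : h ∈ H}
13+0=13, 13+5=18, 13+10=23, 13+15=28, 13+20=33, 13+25=3, 13+30=8
13 + H = {3, 8, 13, 18, 23, 28, 33} = 3 + H

13 + H = {3, 8, 13, 18, 23, 28, 33}


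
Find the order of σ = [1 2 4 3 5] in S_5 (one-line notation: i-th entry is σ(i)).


Cycle decomposition: (3 4)
Cycle lengths: 2
Order = lcm(2) = 2

ord(σ) = 2


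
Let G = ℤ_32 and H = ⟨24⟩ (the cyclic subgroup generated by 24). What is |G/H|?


|⟨24⟩| = n / gcd(24, 32) = 32 / 8 = 4
H is normal (ℤ_32 is abelian).
|G/H| = |G| / |H| = 32 / 4 = 8

|G/H| = 8


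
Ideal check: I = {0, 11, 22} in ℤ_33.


Check ideal conditions for I = {0, 11, 22} in ℤ_33:
(1) I is an additive subgroup? Yes
(2) For r ∈ ℤ_33 and a ∈ I: r·a ∈ I? Yes

Yes, I is an ideal of ℤ_33


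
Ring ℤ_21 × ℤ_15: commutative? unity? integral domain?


Direct product ring; commutative with unity (1,1); but (1,0)·(0,1) = (0,0) gives zero divisors, so not an integral domain
Commutative: Yes
Integral domain: No
Has unity: Yes

ℤ_21 × ℤ_15: Commutative=Yes, Unity=Yes


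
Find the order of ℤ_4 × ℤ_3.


|A × B| = |A| · |B|
|ℤ_4 × ℤ_3| = 4 × 3 = 12

|ℤ_4 × ℤ_3| = 12


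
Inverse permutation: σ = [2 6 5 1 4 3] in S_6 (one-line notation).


To find σ⁻¹, swap domain and range:
σ(1) = 2 → σ⁻¹(2) = 1
σ(2) = 6 → σ⁻¹(6) = 2
σ(3) = 5 → σ⁻¹(5) = 3
σ(4) = 1 → σ⁻¹(1) = 4
σ(5) = 4 → σ⁻¹(4) = 5
σ(6) = 3 → σ⁻¹(3) = 6

σ⁻¹ = [4 1 6 5 3 2]


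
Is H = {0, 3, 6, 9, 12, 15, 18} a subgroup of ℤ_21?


Subgroup test for H = {0, 3, 6, 9, 12, 15, 18} in (ℤ_21, +):
(1) 0 ∈ H? Yes
(2) Closure: for all a,b ∈ H, (a+b) mod 21 ∈ H? Yes
(3) Inverses: for all a ∈ H, -a mod 21 ∈ H? Yes

Yes, H is a subgroup of ℤ_21


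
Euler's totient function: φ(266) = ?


Factor n: 266 = 2 × 7 × 19
φ(n) = n · ∏(1 - 1/p) over distinct primes p | n
φ(266) = 266 · (1 - 1/2) · (1 - 1/7) · (1 - 1/19) = 108

φ(266) = 108


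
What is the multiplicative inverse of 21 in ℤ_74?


Use the extended Euclidean algorithm to write 1 = 21·s + 74·t; then s mod 74 is the inverse.
Euclidean algorithm:
  21 = 0·74 + 21
  74 = 3·21 + 11
  21 = 1·11 + 10
  11 = 1·10 + 1
  10 = 10·1 + 0
gcd(21,74) = 1
Back-substitution gives: 21·(-7) + 74·(2) = 1
So 21⁻¹ ≡ -7 ≡ 67 (mod 74)
Check: 21 × 67 = 1407 ≡ 1 (mod 74) ✓

21⁻¹ ≡ 67 (mod 74)


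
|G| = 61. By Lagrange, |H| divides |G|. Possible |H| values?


Lagrange's theorem: |H| divides |G|
|G| = 61
Divisors of 61: 1, 61

Possible subgroup orders: {1, 61}


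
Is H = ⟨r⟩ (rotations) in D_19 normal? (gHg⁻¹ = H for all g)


H = ⟨r⟩ (rotations) in D_19
The rotation subgroup ⟨r⟩ has index 2 in D_19, so it is normal

Yes, normal subgroup


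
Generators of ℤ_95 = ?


g generates ℤ_n iff gcd(g,n) = 1
Prime factors of 95: 5, 19
Generators are g ∈ {1,...,94} not divisible by any of these primes.
Generators: {1, 2, 3, 4, 6, 7, 8, 9, 11, 12, 13, 14, 16, 17, 18, 21, 22, 23, 24, 26, 27, 28, 29, 31, 32, 33, 34, 36, 37, 39, 41, 42, 43, 44, 46, 47, 48, 49, 51, 52, 53, 54, 56, 58, 59, 61, 62, 63, 64, 66, 67, 68, 69, 71, 72, 73, 74, 77, 78, 79, 81, 82, 83, 84, 86, 87, 88, 89, 91, 92, 93, 94}
Number of generators = φ(95) = 72

Generators of ℤ_95 = {1, 2, 3, 4, 6, 7, 8, 9, 11, 12, 13, 14, 16, 17, 18, 21, 22, 23, 24, 26, 27, 28, 29, 31, 32, 33, 34, 36, 37, 39, 41, 42, 43, 44, 46, 47, 48, 49, 51, 52, 53, 54, 56, 58, 59, 61, 62, 63, 64, 66, 67, 68, 69, 71, 72, 73, 74, 77, 78, 79, 81, 82, 83, 84, 86, 87, 88, 89, 91, 92, 93, 94}


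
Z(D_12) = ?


Z(G) = {g ∈ G | gx = xg for all x ∈ G}
For even n, Z(D_n) = {e, r^(n/2)}: the 180° rotation r^6 commutes with every reflection and rotation

Z(D_12) = {e, r^6}


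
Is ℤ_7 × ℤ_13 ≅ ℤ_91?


Comparing ℤ_7 × ℤ_13 and ℤ_91:
gcd(7,13) = 1, so ℤ_7 × ℤ_13 ≅ ℤ_91 (CRT)

Yes, ℤ_7 × ℤ_13 ≅ ℤ_91


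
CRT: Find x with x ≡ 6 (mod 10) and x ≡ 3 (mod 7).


m₁ = 10, m₂ = 7, gcd = 1, so CRT applies. M = m₁·m₂ = 70
Let M₁ = M/m₁ = 7, M₂ = M/m₂ = 10
Find y₁ ≡ M₁⁻¹ (mod m₁): 7⁻¹ ≡ 3 (mod 10)
Find y₂ ≡ M₂⁻¹ (mod m₂): 10⁻¹ ≡ 5 (mod 7)
x = a₁·M₁·y₁ + a₂·M₂·y₂ = 6·7·3 + 3·10·5 = 276
Reduce mod 70: x ≡ 66
Check: 66 mod 10 = 6 ✓, 66 mod 7 = 3 ✓

x ≡ 66 (mod 70)


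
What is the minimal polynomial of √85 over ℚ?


√85 satisfies x² - 85 = 0, irreducible over ℚ since 85 is squarefree

Minimal polynomial: x² - 85


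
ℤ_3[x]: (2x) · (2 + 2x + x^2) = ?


Expand and collect like terms; reduce coefficients mod 3:
x^0: 0·2 = 0 ≡ 0 (mod 3)
x^1: 0·2 + 2·2 = 4 ≡ 1 (mod 3)
x^2: 0·1 + 2·2 = 4 ≡ 1 (mod 3)
x^3: 2·1 = 2 ≡ 2 (mod 3)
Result: x + x^2 + 2x^3

f · g = x + x^2 + 2x^3


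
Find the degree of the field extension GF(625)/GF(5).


GF(625) = GF(5^4), so the extension degree is 4

[GF(625)/GF(5)] = 4


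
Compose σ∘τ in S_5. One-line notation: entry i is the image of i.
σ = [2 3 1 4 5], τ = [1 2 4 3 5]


σ∘τ: apply τ first, then σ
1 →τ 1 →σ 2
2 →τ 2 →σ 3
3 →τ 4 →σ 4
4 →τ 3 →σ 1
5 →τ 5 →σ 5

σ∘τ = [2 3 4 1 5]


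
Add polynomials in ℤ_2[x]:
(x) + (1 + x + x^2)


Add coefficients mod 2:
x^0: 0 + 1 = 1 (mod 2)
x^1: 1 + 1 = 0 (mod 2)
x^2: 0 + 1 = 1 (mod 2)
Result: 1 + x^2

f + g = 1 + x^2


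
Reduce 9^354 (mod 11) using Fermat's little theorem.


Fermat's little theorem: if p is prime and gcd(a,p)=1, then a^(p-1) ≡ 1 (mod p)
p = 11 is prime, gcd(9,11) = 1
Reduce exponent: 354 mod 10 = 4
So 9^354 ≡ 9^4 (mod 11)
9^4 mod 11 = 5

9^354 ≡ 5 (mod 11)


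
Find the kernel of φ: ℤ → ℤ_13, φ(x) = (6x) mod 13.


Kernel = preimage of identity
ker(φ) = {x ∈ ℤ : 6x ≡ 0 (mod 13)}. gcd(6,13) = 1, so 6x ≡ 0 (mod 13) ⟺ x ≡ 0 (mod 13/1 = 13). Hence ker(φ) = 13ℤ

ker(φ) = 13ℤ


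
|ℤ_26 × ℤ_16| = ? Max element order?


|ℤ_26 × ℤ_16| = 26 × 16 = 416
Max element order = lcm(26,16) = 208
Cyclic? No (gcd=2)

|ℤ_26×ℤ_16| = 416, max element order = 208


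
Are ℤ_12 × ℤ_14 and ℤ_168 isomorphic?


Comparing ℤ_12 × ℤ_14 and ℤ_168:
gcd(12,14) = 2 ≠ 1. Max element order in ℤ_12×ℤ_14 is lcm(12,14) = 84 < 168, so it has no element of order 168

No, ℤ_12 × ℤ_14 ≇ ℤ_168


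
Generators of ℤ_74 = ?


g generates ℤ_n iff gcd(g,n) = 1
Prime factors of 74: 2, 37
Generators are g ∈ {1,...,73} not divisible by any of these primes.
Generators: {1, 3, 5, 7, 9, 11, 13, 15, 17, 19, 21, 23, 25, 27, 29, 31, 33, 35, 39, 41, 43, 45, 47, 49, 51, 53, 55, 57, 59, 61, 63, 65, 67, 69, 71, 73}
Number of generators = φ(74) = 36

Generators of ℤ_74 = {1, 3, 5, 7, 9, 11, 13, 15, 17, 19, 21, 23, 25, 27, 29, 31, 33, 35, 39, 41, 43, 45, 47, 49, 51, 53, 55, 57, 59, 61, 63, 65, 67, 69, 71, 73}


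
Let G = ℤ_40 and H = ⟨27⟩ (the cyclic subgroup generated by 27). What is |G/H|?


|⟨27⟩| = n / gcd(27, 40) = 40 / 1 = 40
H is normal (ℤ_40 is abelian).
|G/H| = |G| / |H| = 40 / 40 = 1

|G/H| = 1


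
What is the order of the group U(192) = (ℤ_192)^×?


U(n) is the group of units mod n; |U(n)| = φ(n)
|U(192)| = φ(192) = 64

|U(192) = (ℤ_192)^×| = 64


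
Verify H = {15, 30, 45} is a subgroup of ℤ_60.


Subgroup test for H = {15, 30, 45} in (ℤ_60, +):
(1) 0 ∈ H? No
(2) Closure: for all a,b ∈ H, (a+b) mod 60 ∈ H? No  [counterexample: 15 + 45 = 0 ∉ H]
(3) Inverses: for all a ∈ H, -a mod 60 ∈ H? Yes

No, H is not a subgroup of ℤ_60


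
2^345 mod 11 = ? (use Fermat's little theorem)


Fermat's little theorem: if p is prime and gcd(a,p)=1, then a^(p-1) ≡ 1 (mod p)
p = 11 is prime, gcd(2,11) = 1
Reduce exponent: 345 mod 10 = 5
So 2^345 ≡ 2^5 (mod 11)
2^5 mod 11 = 10

2^345 ≡ 10 (mod 11)


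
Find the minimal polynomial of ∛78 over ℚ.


∛78 satisfies x³ - 78 = 0, irreducible over ℚ (no rational root; 78 is not a perfect cube)

Minimal polynomial: x³ - 78


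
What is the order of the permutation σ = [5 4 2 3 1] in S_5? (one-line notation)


Cycle decomposition: (1 5) (2 4 3)
Cycle lengths: 2, 3
Order = lcm(2, 3) = 6

ord(σ) = 6


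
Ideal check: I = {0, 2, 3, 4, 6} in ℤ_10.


Check ideal conditions for I = {0, 2, 3, 4, 6} in ℤ_10:
(1) I is an additive subgroup? No
(2) For r ∈ ℤ_10 and a ∈ I: r·a ∈ I? No  [counterexample: r=2, a=4, r·a mod 10 = 8 ∉ I]

No, I is not an ideal of ℤ_10


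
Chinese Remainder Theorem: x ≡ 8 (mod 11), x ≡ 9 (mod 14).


m₁ = 11, m₂ = 14, gcd = 1, so CRT applies. M = m₁·m₂ = 154
Let M₁ = M/m₁ = 14, M₂ = M/m₂ = 11
Find y₁ ≡ M₁⁻¹ (mod m₁): 14⁻¹ ≡ 4 (mod 11)
Find y₂ ≡ M₂⁻¹ (mod m₂): 11⁻¹ ≡ 9 (mod 14)
x = a₁·M₁·y₁ + a₂·M₂·y₂ = 8·14·4 + 9·11·9 = 1339
Reduce mod 154: x ≡ 107
Check: 107 mod 11 = 8 ✓, 107 mod 14 = 9 ✓

x ≡ 107 (mod 154)


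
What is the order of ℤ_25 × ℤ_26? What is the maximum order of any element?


|ℤ_25 × ℤ_26| = 25 × 26 = 650
Max element order = lcm(25,26) = 650
Cyclic? Yes (gcd=1)

|ℤ_25×ℤ_26| = 650, max element order = 650


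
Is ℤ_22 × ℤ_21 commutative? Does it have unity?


Direct product ring; commutative with unity (1,1); but (1,0)·(0,1) = (0,0) gives zero divisors, so not an integral domain
Commutative: Yes
Integral domain: No
Has unity: Yes

ℤ_22 × ℤ_21: Commutative=Yes, Unity=Yes


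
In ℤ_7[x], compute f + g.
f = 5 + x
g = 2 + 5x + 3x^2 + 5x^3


Add coefficients mod 7:
x^0: 5 + 2 = 0 (mod 7)
x^1: 1 + 5 = 6 (mod 7)
x^2: 0 + 3 = 3 (mod 7)
x^3: 0 + 5 = 5 (mod 7)
Result: 6x + 3x^2 + 5x^3

f + g = 6x + 3x^2 + 5x^3


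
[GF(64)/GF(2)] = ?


GF(64) = GF(2^6), so the extension degree is 6

[GF(64)/GF(2)] = 6


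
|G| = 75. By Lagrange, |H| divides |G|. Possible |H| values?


Lagrange's theorem: |H| divides |G|
|G| = 75
Divisors of 75: 1, 3, 5, 15, 25, 75

Possible subgroup orders: {1, 3, 5, 15, 25, 75}


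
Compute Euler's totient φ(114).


Factor n: 114 = 2 × 3 × 19
φ(n) = n · ∏(1 - 1/p) over distinct primes p | n
φ(114) = 114 · (1 - 1/2) · (1 - 1/3) · (1 - 1/19) = 36

φ(114) = 36


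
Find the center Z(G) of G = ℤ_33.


Z(G) = {g ∈ G | gx = xg for all x ∈ G}
ℤ_33 is abelian, so Z(G) = G

Z(ℤ_33) = ℤ_33


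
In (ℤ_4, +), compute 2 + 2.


Operation: addition mod 4
2 + 2 = (a + b) mod 4 with a = 2, b = 2

2 + 2 = 0


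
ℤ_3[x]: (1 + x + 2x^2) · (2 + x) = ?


Expand and collect like terms; reduce coefficients mod 3:
x^0: 1·2 = 2 ≡ 2 (mod 3)
x^1: 1·1 + 1·2 = 3 ≡ 0 (mod 3)
x^2: 1·1 + 2·2 = 5 ≡ 2 (mod 3)
x^3: 2·1 = 2 ≡ 2 (mod 3)
Result: 2 + 2x^2 + 2x^3

f · g = 2 + 2x^2 + 2x^3


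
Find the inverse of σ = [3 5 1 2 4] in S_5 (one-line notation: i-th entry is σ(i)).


To find σ⁻¹, swap domain and range:
σ(1) = 3 → σ⁻¹(3) = 1
σ(2) = 5 → σ⁻¹(5) = 2
σ(3) = 1 → σ⁻¹(1) = 3
σ(4) = 2 → σ⁻¹(2) = 4
σ(5) = 4 → σ⁻¹(4) = 5

σ⁻¹ = [3 4 1 5 2]


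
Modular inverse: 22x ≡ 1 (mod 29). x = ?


Use the extended Euclidean algorithm to write 1 = 22·s + 29·t; then s mod 29 is the inverse.
Euclidean algorithm:
  22 = 0·29 + 22
  29 = 1·22 + 7
  22 = 3·7 + 1
  7 = 7·1 + 0
gcd(22,29) = 1
Back-substitution gives: 22·(4) + 29·(-3) = 1
So 22⁻¹ ≡ 4 ≡ 4 (mod 29)
Check: 22 × 4 = 88 ≡ 1 (mod 29) ✓

22⁻¹ ≡ 4 (mod 29)


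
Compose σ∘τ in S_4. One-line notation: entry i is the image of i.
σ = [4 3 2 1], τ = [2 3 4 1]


σ∘τ: apply τ first, then σ
1 →τ 2 →σ 3
2 →τ 3 →σ 2
3 →τ 4 →σ 1
4 →τ 1 →σ 4

σ∘τ = [3 2 1 4]


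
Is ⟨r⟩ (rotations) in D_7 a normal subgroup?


H = ⟨r⟩ (rotations) in D_7
The rotation subgroup ⟨r⟩ has index 2 in D_7, so it is normal

Yes, normal subgroup


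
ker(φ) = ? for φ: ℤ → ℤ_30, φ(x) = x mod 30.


Kernel = preimage of identity
ker(φ) = {x ∈ ℤ : x ≡ 0 (mod 30)} = 30ℤ = {0, ±30, ±60, ...}

ker(φ) = 30ℤ


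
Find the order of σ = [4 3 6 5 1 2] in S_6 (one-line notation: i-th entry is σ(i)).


Cycle decomposition: (1 4 5) (2 3 6)
Cycle lengths: 3, 3
Order = lcm(3, 3) = 3

ord(σ) = 3


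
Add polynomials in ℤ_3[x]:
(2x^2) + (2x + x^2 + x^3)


Add coefficients mod 3:
x^0: 0 + 0 = 0 (mod 3)
x^1: 0 + 2 = 2 (mod 3)
x^2: 2 + 1 = 0 (mod 3)
x^3: 0 + 1 = 1 (mod 3)
Result: 2x + x^3

f + g = 2x + x^3


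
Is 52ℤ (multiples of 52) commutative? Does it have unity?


52ℤ is a commutative ring under +,× but has no multiplicative identity (1 ∉ 52ℤ); it has no zero divisors, but without unity it is not an integral domain
Commutative: Yes
Integral domain: No
Has unity: No

52ℤ (multiples of 52): Commutative=Yes, Unity=No


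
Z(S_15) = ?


Z(G) = {g ∈ G | gx = xg for all x ∈ G}
S_n is non-abelian for n ≥ 3; Z(S_15) is trivial

Z(S_15) = {e}


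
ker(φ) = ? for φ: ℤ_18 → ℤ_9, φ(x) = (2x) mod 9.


Kernel = preimage of identity
ker(φ) = {x ∈ ℤ_18 : 2x ≡ 0 (mod 9)}. Since 9 | 18, φ is well-defined. The kernel is the cyclic subgroup ⟨9⟩ of ℤ_18 (order 2), i.e. {0, 9}

ker(φ) = {0, 9}


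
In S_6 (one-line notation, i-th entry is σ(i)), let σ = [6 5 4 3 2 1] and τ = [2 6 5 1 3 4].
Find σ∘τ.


σ∘τ: apply τ first, then σ
1 →τ 2 →σ 5
2 →τ 6 →σ 1
3 →τ 5 →σ 2
4 →τ 1 →σ 6
5 →τ 3 →σ 4
6 →τ 4 →σ 3

σ∘τ = [5 1 2 6 4 3]


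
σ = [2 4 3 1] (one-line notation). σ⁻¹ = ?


To find σ⁻¹, swap domain and range:
σ(1) = 2 → σ⁻¹(2) = 1
σ(2) = 4 → σ⁻¹(4) = 2
σ(3) = 3 → σ⁻¹(3) = 3
σ(4) = 1 → σ⁻¹(1) = 4

σ⁻¹ = [4 1 3 2]


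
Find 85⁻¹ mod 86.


Use the extended Euclidean algorithm to write 1 = 85·s + 86·t; then s mod 86 is the inverse.
Euclidean algorithm:
  85 = 0·86 + 85
  86 = 1·85 + 1
  85 = 85·1 + 0
gcd(85,86) = 1
Back-substitution gives: 85·(-1) + 86·(1) = 1
So 85⁻¹ ≡ -1 ≡ 85 (mod 86)
Check: 85 × 85 = 7225 ≡ 1 (mod 86) ✓

85⁻¹ ≡ 85 (mod 86)


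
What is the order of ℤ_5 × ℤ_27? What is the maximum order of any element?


|ℤ_5 × ℤ_27| = 5 × 27 = 135
Max element order = lcm(5,27) = 135
Cyclic? Yes (gcd=1)

|ℤ_5×ℤ_27| = 135, max element order = 135


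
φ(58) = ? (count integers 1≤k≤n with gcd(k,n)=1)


Factor n: 58 = 2 × 29
φ(n) = n · ∏(1 - 1/p) over distinct primes p | n
φ(58) = 58 · (1 - 1/2) · (1 - 1/29) = 28

φ(58) = 28


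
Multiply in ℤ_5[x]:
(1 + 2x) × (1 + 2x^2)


Expand and collect like terms; reduce coefficients mod 5:
x^0: 1·1 = 1 ≡ 1 (mod 5)
x^1: 1·0 + 2·1 = 2 ≡ 2 (mod 5)
x^2: 1·2 + 2·0 = 2 ≡ 2 (mod 5)
x^3: 2·2 = 4 ≡ 4 (mod 5)
Result: 1 + 2x + 2x^2 + 4x^3

f · g = 1 + 2x + 2x^2 + 4x^3


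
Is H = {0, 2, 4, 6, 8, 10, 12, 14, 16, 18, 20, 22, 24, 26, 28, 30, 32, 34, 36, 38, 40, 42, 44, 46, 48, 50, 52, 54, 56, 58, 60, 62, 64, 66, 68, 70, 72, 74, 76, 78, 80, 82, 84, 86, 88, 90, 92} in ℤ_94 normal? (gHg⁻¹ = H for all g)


H = {0, 2, 4, 6, 8, 10, 12, 14, 16, 18, 20, 22, 24, 26, 28, 30, 32, 34, 36, 38, 40, 42, 44, 46, 48, 50, 52, 54, 56, 58, 60, 62, 64, 66, 68, 70, 72, 74, 76, 78, 80, 82, 84, 86, 88, 90, 92} in ℤ_94
ℤ_94 is abelian; every subgroup of an abelian group is normal

Yes, normal subgroup


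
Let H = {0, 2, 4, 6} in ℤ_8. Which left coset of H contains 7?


7 + H = {7 + h (mod 8) : h ∈ H}
7+0=7, 7+2=1, 7+4=3, 7+6=5
7 + H = {1, 3, 5, 7} = 1 + H

7 + H = {1, 3, 5, 7}


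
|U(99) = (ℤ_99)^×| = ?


U(n) is the group of units mod n; |U(n)| = φ(n)
|U(99)| = φ(99) = 60

|U(99) = (ℤ_99)^×| = 60


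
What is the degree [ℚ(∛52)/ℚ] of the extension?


∛52 has minimal polynomial x³ - 52 (irreducible over ℚ since 52 is not a perfect cube)

[ℚ(∛52)/ℚ] = 3


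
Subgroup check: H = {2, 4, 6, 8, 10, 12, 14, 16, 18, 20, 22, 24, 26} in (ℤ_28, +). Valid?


Subgroup test for H = {2, 4, 6, 8, 10, 12, 14, 16, 18, 20, 22, 24, 26} in (ℤ_28, +):
(1) 0 ∈ H? No
(2) Closure: for all a,b ∈ H, (a+b) mod 28 ∈ H? No  [counterexample: 2 + 26 = 0 ∉ H]
(3) Inverses: for all a ∈ H, -a mod 28 ∈ H? Yes

No, H is not a subgroup of ℤ_28


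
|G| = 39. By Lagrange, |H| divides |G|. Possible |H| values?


Lagrange's theorem: |H| divides |G|
|G| = 39
Divisors of 39: 1, 3, 13, 39

Possible subgroup orders: {1, 3, 13, 39}


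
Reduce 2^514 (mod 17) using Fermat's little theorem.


Fermat's little theorem: if p is prime and gcd(a,p)=1, then a^(p-1) ≡ 1 (mod p)
p = 17 is prime, gcd(2,17) = 1
Reduce exponent: 514 mod 16 = 2
So 2^514 ≡ 2^2 (mod 17)
2^2 mod 17 = 4

2^514 ≡ 4 (mod 17)


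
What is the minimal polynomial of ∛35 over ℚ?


∛35 satisfies x³ - 35 = 0, irreducible over ℚ (no rational root; 35 is not a perfect cube)

Minimal polynomial: x³ - 35


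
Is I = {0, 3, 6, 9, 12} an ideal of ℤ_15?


Check ideal conditions for I = {0, 3, 6, 9, 12} in ℤ_15:
(1) I is an additive subgroup? Yes
(2) For r ∈ ℤ_15 and a ∈ I: r·a ∈ I? Yes

Yes, I is an ideal of ℤ_15


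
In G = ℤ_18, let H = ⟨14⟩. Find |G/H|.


|⟨14⟩| = n / gcd(14, 18) = 18 / 2 = 9
H is normal (ℤ_18 is abelian).
|G/H| = |G| / |H| = 18 / 9 = 2

|G/H| = 2


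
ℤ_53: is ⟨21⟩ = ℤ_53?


g generates ℤ_n iff gcd(g, n) = 1
gcd(21, 53) = 1
Since gcd = 1, 21 is a generator.

Yes, 21 generates ℤ_53


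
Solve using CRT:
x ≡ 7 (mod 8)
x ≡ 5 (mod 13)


m₁ = 8, m₂ = 13, gcd = 1, so CRT applies. M = m₁·m₂ = 104
Let M₁ = M/m₁ = 13, M₂ = M/m₂ = 8
Find y₁ ≡ M₁⁻¹ (mod m₁): 13⁻¹ ≡ 5 (mod 8)
Find y₂ ≡ M₂⁻¹ (mod m₂): 8⁻¹ ≡ 5 (mod 13)
x = a₁·M₁·y₁ + a₂·M₂·y₂ = 7·13·5 + 5·8·5 = 655
Reduce mod 104: x ≡ 31
Check: 31 mod 8 = 7 ✓, 31 mod 13 = 5 ✓

x ≡ 31 (mod 104)


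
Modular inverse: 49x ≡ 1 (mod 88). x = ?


Use the extended Euclidean algorithm to write 1 = 49·s + 88·t; then s mod 88 is the inverse.
Euclidean algorithm:
  49 = 0·88 + 49
  88 = 1·49 + 39
  49 = 1·39 + 10
  39 = 3·10 + 9
  10 = 1·9 + 1
  9 = 9·1 + 0
gcd(49,88) = 1
Back-substitution gives: 49·(9) + 88·(-5) = 1
So 49⁻¹ ≡ 9 ≡ 9 (mod 88)
Check: 49 × 9 = 441 ≡ 1 (mod 88) ✓

49⁻¹ ≡ 9 (mod 88)


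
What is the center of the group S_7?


Z(G) = {g ∈ G | gx = xg for all x ∈ G}
S_n is non-abelian for n ≥ 3; Z(S_7) is trivial

Z(S_7) = {e}


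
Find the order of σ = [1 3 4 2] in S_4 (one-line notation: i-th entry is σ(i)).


Cycle decomposition: (2 3 4)
Cycle lengths: 3
Order = lcm(3) = 3

ord(σ) = 3


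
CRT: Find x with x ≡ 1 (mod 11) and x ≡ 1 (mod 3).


m₁ = 11, m₂ = 3, gcd = 1, so CRT applies. M = m₁·m₂ = 33
Let M₁ = M/m₁ = 3, M₂ = M/m₂ = 11
Find y₁ ≡ M₁⁻¹ (mod m₁): 3⁻¹ ≡ 4 (mod 11)
Find y₂ ≡ M₂⁻¹ (mod m₂): 11⁻¹ ≡ 2 (mod 3)
x = a₁·M₁·y₁ + a₂·M₂·y₂ = 1·3·4 + 1·11·2 = 34
Reduce mod 33: x ≡ 1
Check: 1 mod 11 = 1 ✓, 1 mod 3 = 1 ✓

x ≡ 1 (mod 33)


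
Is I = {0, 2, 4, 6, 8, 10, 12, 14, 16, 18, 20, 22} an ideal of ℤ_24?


Check ideal conditions for I = {0, 2, 4, 6, 8, 10, 12, 14, 16, 18, 20, 22} in ℤ_24:
(1) I is an additive subgroup? Yes
(2) For r ∈ ℤ_24 and a ∈ I: r·a ∈ I? Yes

Yes, I is an ideal of ℤ_24


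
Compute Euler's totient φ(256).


Factor n: 256 = 2^8
φ(n) = n · ∏(1 - 1/p) over distinct primes p | n
φ(256) = 256 · (1 - 1/2) = 128

φ(256) = 128


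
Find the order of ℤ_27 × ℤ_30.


|A × B| = |A| · |B|
|ℤ_27 × ℤ_30| = 27 × 30 = 810

|ℤ_27 × ℤ_30| = 810


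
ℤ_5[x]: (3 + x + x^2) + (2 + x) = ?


Add coefficients mod 5:
x^0: 3 + 2 = 0 (mod 5)
x^1: 1 + 1 = 2 (mod 5)
x^2: 1 + 0 = 1 (mod 5)
Result: 2x + x^2

f + g = 2x + x^2


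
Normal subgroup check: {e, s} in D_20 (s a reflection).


H = {e, s} in D_20 (s a reflection)
r·s·r⁻¹ = sr⁻² ≠ s for n ≥ 3, so {e, s} is not closed under conjugation

No, not a normal subgroup


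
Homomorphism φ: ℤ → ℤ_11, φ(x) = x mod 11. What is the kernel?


Kernel = preimage of identity
ker(φ) = {x ∈ ℤ : x ≡ 0 (mod 11)} = 11ℤ = {0, ±11, ±22, ...}

ker(φ) = 11ℤ


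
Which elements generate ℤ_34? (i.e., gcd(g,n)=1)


g generates ℤ_n iff gcd(g,n) = 1
Prime factors of 34: 2, 17
Generators are g ∈ {1,...,33} not divisible by any of these primes.
Generators: {1, 3, 5, 7, 9, 11, 13, 15, 19, 21, 23, 25, 27, 29, 31, 33}
Number of generators = φ(34) = 16

Generators of ℤ_34 = {1, 3, 5, 7, 9, 11, 13, 15, 19, 21, 23, 25, 27, 29, 31, 33}


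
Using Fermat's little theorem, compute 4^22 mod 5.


Fermat's little theorem: if p is prime and gcd(a,p)=1, then a^(p-1) ≡ 1 (mod p)
p = 5 is prime, gcd(4,5) = 1
Reduce exponent: 22 mod 4 = 2
So 4^22 ≡ 4^2 (mod 5)
4^2 mod 5 = 1

4^22 ≡ 1 (mod 5)


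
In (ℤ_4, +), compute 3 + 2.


Operation: addition mod 4
3 + 2 = (a + b) mod 4 with a = 3, b = 2

3 + 2 = 1


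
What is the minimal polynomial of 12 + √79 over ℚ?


Let α = 12 + √79. Then α - 12 = √79, so (α - 12)² = 79, giving α² - 24α + 65 = 0. Degree 2 and α ∉ ℚ, so this is the minimal polynomial.

Minimal polynomial: x² - 24x + 65


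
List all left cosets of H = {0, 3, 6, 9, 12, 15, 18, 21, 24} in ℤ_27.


H = {0, 3, 6, 9, 12, 15, 18, 21, 24}, |H| = 9
Number of cosets = |G|/|H| = 27/9 = 3
0 + H = {0, 3, 6, 9, 12, 15, 18, 21, 24}
1 + H = {1, 4, 7, 10, 13, 16, 19, 22, 25}
2 + H = {2, 5, 8, 11, 14, 17, 20, 23, 26}

Cosets: 0+H={0,3,6,9,12,15,18,21,24}; 1+H={1,4,7,10,13,16,19,22,25}; 2+H={2,5,8,11,14,17,20,23,26}


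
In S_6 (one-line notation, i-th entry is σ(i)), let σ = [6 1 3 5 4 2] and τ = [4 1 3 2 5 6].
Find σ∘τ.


σ∘τ: apply τ first, then σ
1 →τ 4 →σ 5
2 →τ 1 →σ 6
3 →τ 3 →σ 3
4 →τ 2 →σ 1
5 →τ 5 →σ 4
6 →τ 6 →σ 2

σ∘τ = [5 6 3 1 4 2]


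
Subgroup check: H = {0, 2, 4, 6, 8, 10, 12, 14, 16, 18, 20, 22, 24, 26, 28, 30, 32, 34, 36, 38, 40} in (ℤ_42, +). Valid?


Subgroup test for H = {0, 2, 4, 6, 8, 10, 12, 14, 16, 18, 20, 22, 24, 26, 28, 30, 32, 34, 36, 38, 40} in (ℤ_42, +):
(1) 0 ∈ H? Yes
(2) Closure: for all a,b ∈ H, (a+b) mod 42 ∈ H? Yes
(3) Inverses: for all a ∈ H, -a mod 42 ∈ H? Yes

Yes, H is a subgroup of ℤ_42


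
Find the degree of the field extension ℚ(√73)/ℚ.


√73 has minimal polynomial x² - 73 (irreducible over ℚ since 73 is squarefree)

[ℚ(√73)/ℚ] = 2


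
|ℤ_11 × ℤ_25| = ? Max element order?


|ℤ_11 × ℤ_25| = 11 × 25 = 275
Max element order = lcm(11,25) = 275
Cyclic? Yes (gcd=1)

|ℤ_11×ℤ_25| = 275, max element order = 275


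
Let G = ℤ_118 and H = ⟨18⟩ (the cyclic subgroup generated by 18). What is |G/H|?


|⟨18⟩| = n / gcd(18, 118) = 118 / 2 = 59
H is normal (ℤ_118 is abelian).
|G/H| = |G| / |H| = 118 / 59 = 2

|G/H| = 2


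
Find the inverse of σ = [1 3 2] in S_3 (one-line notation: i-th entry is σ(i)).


To find σ⁻¹, swap domain and range:
σ(1) = 1 → σ⁻¹(1) = 1
σ(2) = 3 → σ⁻¹(3) = 2
σ(3) = 2 → σ⁻¹(2) = 3

σ⁻¹ = [1 3 2]


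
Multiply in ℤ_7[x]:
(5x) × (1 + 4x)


Expand and collect like terms; reduce coefficients mod 7:
x^0: 0·1 = 0 ≡ 0 (mod 7)
x^1: 0·4 + 5·1 = 5 ≡ 5 (mod 7)
x^2: 5·4 = 20 ≡ 6 (mod 7)
Result: 5x + 6x^2

f · g = 5x + 6x^2


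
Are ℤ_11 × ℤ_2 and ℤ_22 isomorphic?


Comparing ℤ_11 × ℤ_2 and ℤ_22:
gcd(11,2) = 1, so ℤ_11 × ℤ_2 ≅ ℤ_22 (CRT)

Yes, ℤ_11 × ℤ_2 ≅ ℤ_22


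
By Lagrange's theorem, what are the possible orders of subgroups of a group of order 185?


Lagrange's theorem: |H| divides |G|
|G| = 185
Divisors of 185: 1, 5, 37, 185

Possible subgroup orders: {1, 5, 37, 185}


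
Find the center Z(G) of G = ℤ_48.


Z(G) = {g ∈ G | gx = xg for all x ∈ G}
ℤ_48 is abelian, so Z(G) = G

Z(ℤ_48) = ℤ_48


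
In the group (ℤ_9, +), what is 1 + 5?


Operation: addition mod 9
1 + 5 = (a + b) mod 9 with a = 1, b = 5

1 + 5 = 6


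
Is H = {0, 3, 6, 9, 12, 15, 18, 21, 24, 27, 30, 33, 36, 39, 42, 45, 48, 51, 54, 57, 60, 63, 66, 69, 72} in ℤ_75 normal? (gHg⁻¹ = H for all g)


H = {0, 3, 6, 9, 12, 15, 18, 21, 24, 27, 30, 33, 36, 39, 42, 45, 48, 51, 54, 57, 60, 63, 66, 69, 72} in ℤ_75
ℤ_75 is abelian; every subgroup of an abelian group is normal

Yes, normal subgroup


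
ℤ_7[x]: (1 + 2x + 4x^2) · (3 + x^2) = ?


Expand and collect like terms; reduce coefficients mod 7:
x^0: 1·3 = 3 ≡ 3 (mod 7)
x^1: 1·0 + 2·3 = 6 ≡ 6 (mod 7)
x^2: 1·1 + 2·0 + 4·3 = 13 ≡ 6 (mod 7)
x^3: 2·1 + 4·0 = 2 ≡ 2 (mod 7)
x^4: 4·1 = 4 ≡ 4 (mod 7)
Result: 3 + 6x + 6x^2 + 2x^3 + 4x^4

f · g = 3 + 6x + 6x^2 + 2x^3 + 4x^4


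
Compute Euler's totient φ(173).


Factor n: 173 = 173
φ(n) = n · ∏(1 - 1/p) over distinct primes p | n
φ(173) = 173 · (1 - 1/173) = 172

φ(173) = 172


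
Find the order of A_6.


|A_n| = n!/2 (even permutations)
|A_6| = 6!/2 = 720/2 = 360

|A_6| = 360


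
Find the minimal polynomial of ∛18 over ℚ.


∛18 satisfies x³ - 18 = 0, irreducible over ℚ (no rational root; 18 is not a perfect cube)

Minimal polynomial: x³ - 18


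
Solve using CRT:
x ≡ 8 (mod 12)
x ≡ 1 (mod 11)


m₁ = 12, m₂ = 11, gcd = 1, so CRT applies. M = m₁·m₂ = 132
Let M₁ = M/m₁ = 11, M₂ = M/m₂ = 12
Find y₁ ≡ M₁⁻¹ (mod m₁): 11⁻¹ ≡ 11 (mod 12)
Find y₂ ≡ M₂⁻¹ (mod m₂): 12⁻¹ ≡ 1 (mod 11)
x = a₁·M₁·y₁ + a₂·M₂·y₂ = 8·11·11 + 1·12·1 = 980
Reduce mod 132: x ≡ 56
Check: 56 mod 12 = 8 ✓, 56 mod 11 = 1 ✓

x ≡ 56 (mod 132)


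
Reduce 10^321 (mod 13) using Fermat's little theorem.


Fermat's little theorem: if p is prime and gcd(a,p)=1, then a^(p-1) ≡ 1 (mod p)
p = 13 is prime, gcd(10,13) = 1
Reduce exponent: 321 mod 12 = 9
So 10^321 ≡ 10^9 (mod 13)
10^9 mod 13 = 12

10^321 ≡ 12 (mod 13)


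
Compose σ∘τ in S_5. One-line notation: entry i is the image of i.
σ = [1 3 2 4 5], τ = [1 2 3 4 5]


σ∘τ: apply τ first, then σ
1 →τ 1 →σ 1
2 →τ 2 →σ 3
3 →τ 3 →σ 2
4 →τ 4 →σ 4
5 →τ 5 →σ 5

σ∘τ = [1 3 2 4 5]


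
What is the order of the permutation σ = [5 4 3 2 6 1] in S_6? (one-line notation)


Cycle decomposition: (1 5 6) (2 4)
Cycle lengths: 3, 2
Order = lcm(3, 2) = 6

ord(σ) = 6


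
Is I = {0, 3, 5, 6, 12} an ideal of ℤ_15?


Check ideal conditions for I = {0, 3, 5, 6, 12} in ℤ_15:
(1) I is an additive subgroup? No
(2) For r ∈ ℤ_15 and a ∈ I: r·a ∈ I? No  [counterexample: r=2, a=5, r·a mod 15 = 10 ∉ I]

No, I is not an ideal of ℤ_15


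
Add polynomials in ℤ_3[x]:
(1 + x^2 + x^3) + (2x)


Add coefficients mod 3:
x^0: 1 + 0 = 1 (mod 3)
x^1: 0 + 2 = 2 (mod 3)
x^2: 1 + 0 = 1 (mod 3)
x^3: 1 + 0 = 1 (mod 3)
Result: 1 + 2x + x^2 + x^3

f + g = 1 + 2x + x^2 + x^3


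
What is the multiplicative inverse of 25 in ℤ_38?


Use the extended Euclidean algorithm to write 1 = 25·s + 38·t; then s mod 38 is the inverse.
Euclidean algorithm:
  25 = 0·38 + 25
  38 = 1·25 + 13
  25 = 1·13 + 12
  13 = 1·12 + 1
  12 = 12·1 + 0
gcd(25,38) = 1
Back-substitution gives: 25·(-3) + 38·(2) = 1
So 25⁻¹ ≡ -3 ≡ 35 (mod 38)
Check: 25 × 35 = 875 ≡ 1 (mod 38) ✓

25⁻¹ ≡ 35 (mod 38)


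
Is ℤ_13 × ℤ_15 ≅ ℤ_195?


Comparing ℤ_13 × ℤ_15 and ℤ_195:
gcd(13,15) = 1, so ℤ_13 × ℤ_15 ≅ ℤ_195 (CRT)

Yes, ℤ_13 × ℤ_15 ≅ ℤ_195


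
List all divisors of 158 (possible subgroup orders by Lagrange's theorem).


Lagrange's theorem: |H| divides |G|
|G| = 158
Divisors of 158: 1, 2, 79, 158

Possible subgroup orders: {1, 2, 79, 158}


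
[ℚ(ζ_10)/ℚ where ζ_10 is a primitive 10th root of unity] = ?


[ℚ(ζ_n):ℚ] = deg Φ_n(x) = φ(n). Here φ(10) = 4

[ℚ(ζ_10)/ℚ where ζ_10 is a primitive 10th root of unity] = 4


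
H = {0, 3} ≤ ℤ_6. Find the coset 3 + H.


3 + H = {3 + h (mod 6) : h ∈ H}
3+0=3, 3+3=0
3 + H = {0, 3} = 0 + H

3 + H = {0, 3}


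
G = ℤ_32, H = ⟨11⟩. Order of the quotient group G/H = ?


|⟨11⟩| = n / gcd(11, 32) = 32 / 1 = 32
H is normal (ℤ_32 is abelian).
|G/H| = |G| / |H| = 32 / 32 = 1

|G/H| = 1


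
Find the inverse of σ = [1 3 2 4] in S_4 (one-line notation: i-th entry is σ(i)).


To find σ⁻¹, swap domain and range:
σ(1) = 1 → σ⁻¹(1) = 1
σ(2) = 3 → σ⁻¹(3) = 2
σ(3) = 2 → σ⁻¹(2) = 3
σ(4) = 4 → σ⁻¹(4) = 4

σ⁻¹ = [1 3 2 4]


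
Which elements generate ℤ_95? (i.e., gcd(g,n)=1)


g generates ℤ_n iff gcd(g,n) = 1
Prime factors of 95: 5, 19
Generators are g ∈ {1,...,94} not divisible by any of these primes.
Generators: {1, 2, 3, 4, 6, 7, 8, 9, 11, 12, 13, 14, 16, 17, 18, 21, 22, 23, 24, 26, 27, 28, 29, 31, 32, 33, 34, 36, 37, 39, 41, 42, 43, 44, 46, 47, 48, 49, 51, 52, 53, 54, 56, 58, 59, 61, 62, 63, 64, 66, 67, 68, 69, 71, 72, 73, 74, 77, 78, 79, 81, 82, 83, 84, 86, 87, 88, 89, 91, 92, 93, 94}
Number of generators = φ(95) = 72

Generators of ℤ_95 = {1, 2, 3, 4, 6, 7, 8, 9, 11, 12, 13, 14, 16, 17, 18, 21, 22, 23, 24, 26, 27, 28, 29, 31, 32, 33, 34, 36, 37, 39, 41, 42, 43, 44, 46, 47, 48, 49, 51, 52, 53, 54, 56, 58, 59, 61, 62, 63, 64, 66, 67, 68, 69, 71, 72, 73, 74, 77, 78, 79, 81, 82, 83, 84, 86, 87, 88, 89, 91, 92, 93, 94}


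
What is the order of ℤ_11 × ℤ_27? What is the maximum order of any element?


|ℤ_11 × ℤ_27| = 11 × 27 = 297
Max element order = lcm(11,27) = 297
Cyclic? Yes (gcd=1)

|ℤ_11×ℤ_27| = 297, max element order = 297


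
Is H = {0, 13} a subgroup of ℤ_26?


Subgroup test for H = {0, 13} in (ℤ_26, +):
(1) 0 ∈ H? Yes
(2) Closure: for all a,b ∈ H, (a+b) mod 26 ∈ H? Yes
(3) Inverses: for all a ∈ H, -a mod 26 ∈ H? Yes

Yes, H is a subgroup of ℤ_26


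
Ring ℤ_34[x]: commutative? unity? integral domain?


ℤ_34 has zero divisors (2·17 ≡ 0), and these lift to constant zero divisors in ℤ_34[x]; so not an integral domain
Commutative: Yes
Integral domain: No
Has unity: Yes

ℤ_34[x]: Commutative=Yes, Unity=Yes


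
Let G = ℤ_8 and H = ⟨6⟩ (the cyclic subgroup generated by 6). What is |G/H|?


|⟨6⟩| = n / gcd(6, 8) = 8 / 2 = 4
H is normal (ℤ_8 is abelian).
|G/H| = |G| / |H| = 8 / 4 = 2

|G/H| = 2


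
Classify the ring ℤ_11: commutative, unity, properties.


ℤ_11 is a commutative ring with unity 1; 11 is prime, so ℤ_11 is a field (hence an integral domain)
Commutative: Yes
Integral domain: Yes
Has unity: Yes

ℤ_11: Commutative=Yes, Unity=Yes


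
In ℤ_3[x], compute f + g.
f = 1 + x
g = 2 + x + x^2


Add coefficients mod 3:
x^0: 1 + 2 = 0 (mod 3)
x^1: 1 + 1 = 2 (mod 3)
x^2: 0 + 1 = 1 (mod 3)
Result: 2x + x^2

f + g = 2x + x^2
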